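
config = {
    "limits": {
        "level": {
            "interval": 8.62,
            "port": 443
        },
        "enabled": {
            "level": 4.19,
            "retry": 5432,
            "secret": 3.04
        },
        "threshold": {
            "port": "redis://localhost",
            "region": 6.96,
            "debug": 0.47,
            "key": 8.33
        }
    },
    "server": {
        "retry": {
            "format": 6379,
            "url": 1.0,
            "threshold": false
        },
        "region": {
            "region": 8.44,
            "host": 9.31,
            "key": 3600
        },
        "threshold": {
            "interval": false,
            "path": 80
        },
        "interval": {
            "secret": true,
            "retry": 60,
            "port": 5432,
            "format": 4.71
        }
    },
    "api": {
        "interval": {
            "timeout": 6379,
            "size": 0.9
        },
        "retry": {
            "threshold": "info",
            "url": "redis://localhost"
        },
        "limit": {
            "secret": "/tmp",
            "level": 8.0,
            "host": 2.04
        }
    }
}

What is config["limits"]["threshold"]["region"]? 6.96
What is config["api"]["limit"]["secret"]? "/tmp"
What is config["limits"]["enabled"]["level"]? 4.19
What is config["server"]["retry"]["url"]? 1.0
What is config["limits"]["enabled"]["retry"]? 5432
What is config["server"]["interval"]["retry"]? 60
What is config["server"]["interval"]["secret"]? True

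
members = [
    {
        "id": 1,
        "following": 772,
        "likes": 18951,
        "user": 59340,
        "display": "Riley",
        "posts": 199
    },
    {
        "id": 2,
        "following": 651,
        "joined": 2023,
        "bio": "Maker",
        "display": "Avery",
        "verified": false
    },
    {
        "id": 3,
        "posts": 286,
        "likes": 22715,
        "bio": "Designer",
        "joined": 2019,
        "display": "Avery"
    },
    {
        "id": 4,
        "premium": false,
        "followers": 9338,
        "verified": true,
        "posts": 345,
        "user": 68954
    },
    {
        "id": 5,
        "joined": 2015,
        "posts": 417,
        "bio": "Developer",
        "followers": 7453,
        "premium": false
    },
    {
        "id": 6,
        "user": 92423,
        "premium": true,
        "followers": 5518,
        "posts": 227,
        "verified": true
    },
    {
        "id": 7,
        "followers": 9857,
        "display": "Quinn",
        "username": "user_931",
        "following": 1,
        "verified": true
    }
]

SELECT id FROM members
[1, 2, 3, 4, 5, 6, 7]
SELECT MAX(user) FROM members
92423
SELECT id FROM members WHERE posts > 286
[4, 5]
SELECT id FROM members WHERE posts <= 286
[1, 3, 6]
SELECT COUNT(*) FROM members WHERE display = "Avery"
2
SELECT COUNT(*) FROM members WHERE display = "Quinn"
1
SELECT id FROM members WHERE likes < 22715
[1]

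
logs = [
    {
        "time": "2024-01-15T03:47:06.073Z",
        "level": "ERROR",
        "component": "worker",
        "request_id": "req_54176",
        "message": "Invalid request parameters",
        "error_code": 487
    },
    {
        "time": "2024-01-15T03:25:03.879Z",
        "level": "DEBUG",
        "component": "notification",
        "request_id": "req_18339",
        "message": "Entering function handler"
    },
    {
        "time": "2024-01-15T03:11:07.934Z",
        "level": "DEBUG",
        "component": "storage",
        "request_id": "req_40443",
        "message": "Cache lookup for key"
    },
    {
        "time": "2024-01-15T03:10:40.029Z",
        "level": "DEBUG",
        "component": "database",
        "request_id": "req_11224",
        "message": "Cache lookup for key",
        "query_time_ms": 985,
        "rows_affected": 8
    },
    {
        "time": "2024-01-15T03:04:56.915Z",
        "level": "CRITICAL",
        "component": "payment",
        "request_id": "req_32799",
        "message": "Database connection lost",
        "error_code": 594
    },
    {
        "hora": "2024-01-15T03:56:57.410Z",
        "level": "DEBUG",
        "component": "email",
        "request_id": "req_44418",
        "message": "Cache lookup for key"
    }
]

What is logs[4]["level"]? "CRITICAL"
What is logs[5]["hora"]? "2024-01-15T03:56:57.410Z"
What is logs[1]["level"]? "DEBUG"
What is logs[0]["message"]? "Invalid request parameters"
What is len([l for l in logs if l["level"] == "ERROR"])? 1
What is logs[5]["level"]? "DEBUG"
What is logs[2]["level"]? "DEBUG"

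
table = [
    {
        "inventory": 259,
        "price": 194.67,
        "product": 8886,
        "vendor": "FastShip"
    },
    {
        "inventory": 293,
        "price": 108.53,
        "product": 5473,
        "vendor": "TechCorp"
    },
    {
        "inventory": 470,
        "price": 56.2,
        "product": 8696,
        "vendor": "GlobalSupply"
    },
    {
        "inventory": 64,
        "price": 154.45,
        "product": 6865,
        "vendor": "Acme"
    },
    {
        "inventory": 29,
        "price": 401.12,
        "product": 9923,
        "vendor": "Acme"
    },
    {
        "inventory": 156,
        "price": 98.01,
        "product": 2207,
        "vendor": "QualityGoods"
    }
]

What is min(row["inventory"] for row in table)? 29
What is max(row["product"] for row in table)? 9923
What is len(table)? 6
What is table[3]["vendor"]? "Acme"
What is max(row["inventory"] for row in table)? 470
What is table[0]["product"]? 8886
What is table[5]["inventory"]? 156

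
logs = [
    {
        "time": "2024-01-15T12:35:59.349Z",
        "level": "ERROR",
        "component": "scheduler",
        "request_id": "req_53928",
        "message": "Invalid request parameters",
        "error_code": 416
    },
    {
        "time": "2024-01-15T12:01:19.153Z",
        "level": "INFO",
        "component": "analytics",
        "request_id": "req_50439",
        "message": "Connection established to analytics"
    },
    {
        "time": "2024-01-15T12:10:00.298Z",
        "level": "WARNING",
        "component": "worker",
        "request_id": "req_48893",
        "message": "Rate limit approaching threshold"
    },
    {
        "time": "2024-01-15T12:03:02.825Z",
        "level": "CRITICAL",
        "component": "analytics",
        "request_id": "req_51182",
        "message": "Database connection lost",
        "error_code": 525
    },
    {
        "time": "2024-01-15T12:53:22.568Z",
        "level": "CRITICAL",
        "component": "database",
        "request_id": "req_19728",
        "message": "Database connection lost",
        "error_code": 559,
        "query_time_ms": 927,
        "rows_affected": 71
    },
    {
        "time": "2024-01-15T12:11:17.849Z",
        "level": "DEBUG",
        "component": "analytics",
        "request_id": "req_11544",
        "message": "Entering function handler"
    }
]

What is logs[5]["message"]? "Entering function handler"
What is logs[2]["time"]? "2024-01-15T12:10:00.298Z"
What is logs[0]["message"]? "Invalid request parameters"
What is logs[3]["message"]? "Database connection lost"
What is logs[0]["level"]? "ERROR"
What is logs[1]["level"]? "INFO"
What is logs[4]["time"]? "2024-01-15T12:53:22.568Z"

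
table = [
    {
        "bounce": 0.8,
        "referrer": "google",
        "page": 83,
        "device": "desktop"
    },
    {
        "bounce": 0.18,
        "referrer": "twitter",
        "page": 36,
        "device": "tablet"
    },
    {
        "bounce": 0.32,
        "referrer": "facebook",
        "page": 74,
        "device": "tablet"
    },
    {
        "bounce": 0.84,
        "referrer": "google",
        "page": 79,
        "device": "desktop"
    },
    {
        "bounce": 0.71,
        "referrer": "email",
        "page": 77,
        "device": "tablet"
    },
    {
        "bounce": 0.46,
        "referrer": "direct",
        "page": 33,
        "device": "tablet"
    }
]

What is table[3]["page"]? 79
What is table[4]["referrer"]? "email"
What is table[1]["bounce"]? 0.18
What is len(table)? 6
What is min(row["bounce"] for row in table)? 0.18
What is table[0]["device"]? "desktop"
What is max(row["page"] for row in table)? 83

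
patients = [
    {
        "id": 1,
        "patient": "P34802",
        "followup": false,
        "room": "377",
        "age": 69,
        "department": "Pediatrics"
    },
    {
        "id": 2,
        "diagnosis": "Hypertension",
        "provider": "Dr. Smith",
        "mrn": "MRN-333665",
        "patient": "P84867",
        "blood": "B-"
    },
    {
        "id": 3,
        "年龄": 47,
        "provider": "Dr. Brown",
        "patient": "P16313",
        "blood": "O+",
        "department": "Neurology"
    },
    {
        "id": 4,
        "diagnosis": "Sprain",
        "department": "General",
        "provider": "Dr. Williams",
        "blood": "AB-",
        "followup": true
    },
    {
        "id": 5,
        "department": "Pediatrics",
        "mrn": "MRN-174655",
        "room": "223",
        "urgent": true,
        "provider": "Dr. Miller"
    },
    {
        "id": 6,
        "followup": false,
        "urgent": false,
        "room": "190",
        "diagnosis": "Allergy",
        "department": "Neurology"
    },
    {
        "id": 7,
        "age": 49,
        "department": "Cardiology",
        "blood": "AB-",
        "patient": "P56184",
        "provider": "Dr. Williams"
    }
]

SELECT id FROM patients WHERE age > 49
[1]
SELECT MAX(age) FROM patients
69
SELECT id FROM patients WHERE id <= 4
[1, 2, 3, 4]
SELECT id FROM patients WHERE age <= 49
[7]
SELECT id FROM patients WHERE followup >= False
[1, 4, 6]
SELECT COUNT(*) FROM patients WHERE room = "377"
1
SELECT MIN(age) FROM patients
49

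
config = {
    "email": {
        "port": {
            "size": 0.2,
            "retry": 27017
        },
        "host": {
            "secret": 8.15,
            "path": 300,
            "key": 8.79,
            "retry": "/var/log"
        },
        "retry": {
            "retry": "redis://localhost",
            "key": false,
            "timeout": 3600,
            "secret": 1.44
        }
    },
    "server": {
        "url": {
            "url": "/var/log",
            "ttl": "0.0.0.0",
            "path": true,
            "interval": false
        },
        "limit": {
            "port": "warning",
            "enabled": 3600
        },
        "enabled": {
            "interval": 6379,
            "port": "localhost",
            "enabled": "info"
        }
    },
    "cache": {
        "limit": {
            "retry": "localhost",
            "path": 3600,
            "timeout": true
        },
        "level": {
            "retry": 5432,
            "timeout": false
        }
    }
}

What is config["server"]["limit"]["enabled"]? 3600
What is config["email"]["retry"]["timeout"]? 3600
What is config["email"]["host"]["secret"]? 8.15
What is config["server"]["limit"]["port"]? "warning"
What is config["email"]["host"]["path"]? 300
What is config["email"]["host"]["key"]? 8.79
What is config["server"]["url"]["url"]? "/var/log"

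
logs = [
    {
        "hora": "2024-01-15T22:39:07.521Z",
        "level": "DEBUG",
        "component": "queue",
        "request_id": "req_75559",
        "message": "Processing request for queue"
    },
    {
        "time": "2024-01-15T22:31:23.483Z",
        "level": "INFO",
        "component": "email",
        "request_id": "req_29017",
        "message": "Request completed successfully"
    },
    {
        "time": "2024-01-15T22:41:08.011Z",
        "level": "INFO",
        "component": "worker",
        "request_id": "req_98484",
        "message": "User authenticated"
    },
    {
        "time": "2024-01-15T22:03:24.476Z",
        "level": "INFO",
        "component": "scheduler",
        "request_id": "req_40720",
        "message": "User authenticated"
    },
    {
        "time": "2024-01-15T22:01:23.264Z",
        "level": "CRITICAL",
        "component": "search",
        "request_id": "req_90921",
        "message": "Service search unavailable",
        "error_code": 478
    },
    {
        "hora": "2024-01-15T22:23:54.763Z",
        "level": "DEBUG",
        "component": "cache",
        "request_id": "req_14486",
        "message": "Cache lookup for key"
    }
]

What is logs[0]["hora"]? "2024-01-15T22:39:07.521Z"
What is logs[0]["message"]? "Processing request for queue"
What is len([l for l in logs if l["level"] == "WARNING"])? 0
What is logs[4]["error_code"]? 478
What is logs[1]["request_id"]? "req_29017"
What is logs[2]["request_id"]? "req_98484"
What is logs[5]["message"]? "Cache lookup for key"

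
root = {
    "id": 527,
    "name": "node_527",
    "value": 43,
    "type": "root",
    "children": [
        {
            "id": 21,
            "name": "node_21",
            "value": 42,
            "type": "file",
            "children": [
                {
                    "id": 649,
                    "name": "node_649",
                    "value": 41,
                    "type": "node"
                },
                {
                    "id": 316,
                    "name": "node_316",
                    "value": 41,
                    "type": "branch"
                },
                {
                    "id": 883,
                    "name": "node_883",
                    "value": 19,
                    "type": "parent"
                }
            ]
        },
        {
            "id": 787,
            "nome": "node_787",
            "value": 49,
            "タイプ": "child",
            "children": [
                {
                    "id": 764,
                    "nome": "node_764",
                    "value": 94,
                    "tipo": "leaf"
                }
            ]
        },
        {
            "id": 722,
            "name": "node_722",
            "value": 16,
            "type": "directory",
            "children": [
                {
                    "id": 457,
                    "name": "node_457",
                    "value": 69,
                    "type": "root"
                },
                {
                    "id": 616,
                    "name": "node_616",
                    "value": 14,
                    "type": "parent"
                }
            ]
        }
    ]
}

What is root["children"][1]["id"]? 787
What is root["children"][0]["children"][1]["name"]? "node_316"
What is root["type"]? "root"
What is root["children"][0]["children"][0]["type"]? "node"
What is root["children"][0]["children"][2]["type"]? "parent"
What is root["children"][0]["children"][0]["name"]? "node_649"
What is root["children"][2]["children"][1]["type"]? "parent"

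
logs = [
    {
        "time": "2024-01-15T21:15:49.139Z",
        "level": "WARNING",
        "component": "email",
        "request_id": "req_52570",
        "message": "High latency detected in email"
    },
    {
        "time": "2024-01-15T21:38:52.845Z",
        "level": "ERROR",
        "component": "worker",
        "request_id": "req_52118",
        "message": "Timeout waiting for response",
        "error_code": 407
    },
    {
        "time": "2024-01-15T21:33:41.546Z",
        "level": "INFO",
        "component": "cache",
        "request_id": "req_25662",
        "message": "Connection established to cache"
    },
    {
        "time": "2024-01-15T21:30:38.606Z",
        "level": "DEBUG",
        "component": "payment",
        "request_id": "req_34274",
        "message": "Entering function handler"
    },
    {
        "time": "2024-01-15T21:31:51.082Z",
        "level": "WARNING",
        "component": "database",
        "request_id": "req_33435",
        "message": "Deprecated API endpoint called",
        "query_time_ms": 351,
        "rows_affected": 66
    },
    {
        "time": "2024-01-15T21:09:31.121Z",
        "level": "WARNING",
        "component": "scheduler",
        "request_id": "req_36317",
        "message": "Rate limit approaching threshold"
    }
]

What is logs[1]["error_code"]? 407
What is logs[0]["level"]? "WARNING"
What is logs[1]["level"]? "ERROR"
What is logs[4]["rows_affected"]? 66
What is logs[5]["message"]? "Rate limit approaching threshold"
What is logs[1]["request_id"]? "req_52118"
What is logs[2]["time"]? "2024-01-15T21:33:41.546Z"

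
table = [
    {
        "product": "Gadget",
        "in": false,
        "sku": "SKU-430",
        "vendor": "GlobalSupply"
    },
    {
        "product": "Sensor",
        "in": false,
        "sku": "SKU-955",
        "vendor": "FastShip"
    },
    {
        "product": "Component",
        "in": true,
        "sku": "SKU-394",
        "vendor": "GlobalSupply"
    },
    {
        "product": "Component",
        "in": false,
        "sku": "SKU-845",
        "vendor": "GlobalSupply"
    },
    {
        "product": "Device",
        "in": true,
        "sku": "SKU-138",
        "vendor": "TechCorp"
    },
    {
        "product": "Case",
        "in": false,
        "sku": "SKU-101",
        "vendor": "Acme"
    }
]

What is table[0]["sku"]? "SKU-430"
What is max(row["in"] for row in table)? True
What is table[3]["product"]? "Component"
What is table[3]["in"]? False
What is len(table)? 6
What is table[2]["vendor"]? "GlobalSupply"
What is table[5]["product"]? "Case"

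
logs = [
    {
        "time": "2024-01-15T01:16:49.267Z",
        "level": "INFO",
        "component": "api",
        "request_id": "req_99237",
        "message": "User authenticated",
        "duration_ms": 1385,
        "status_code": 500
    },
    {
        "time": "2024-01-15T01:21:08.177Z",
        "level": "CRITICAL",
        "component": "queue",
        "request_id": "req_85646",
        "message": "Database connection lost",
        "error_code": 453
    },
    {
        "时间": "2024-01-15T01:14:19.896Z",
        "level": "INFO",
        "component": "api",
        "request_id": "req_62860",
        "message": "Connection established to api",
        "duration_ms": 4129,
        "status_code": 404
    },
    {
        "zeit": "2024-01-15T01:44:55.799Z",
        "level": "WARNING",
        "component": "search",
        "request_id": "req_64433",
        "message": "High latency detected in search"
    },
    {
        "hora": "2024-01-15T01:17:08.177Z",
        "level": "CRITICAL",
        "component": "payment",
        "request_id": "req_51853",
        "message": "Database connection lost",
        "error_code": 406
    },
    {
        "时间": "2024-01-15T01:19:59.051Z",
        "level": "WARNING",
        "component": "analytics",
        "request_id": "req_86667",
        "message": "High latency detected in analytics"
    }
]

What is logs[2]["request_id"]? "req_62860"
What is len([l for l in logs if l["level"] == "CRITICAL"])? 2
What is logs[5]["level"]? "WARNING"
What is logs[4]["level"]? "CRITICAL"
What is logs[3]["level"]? "WARNING"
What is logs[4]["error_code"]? 406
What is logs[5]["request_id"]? "req_86667"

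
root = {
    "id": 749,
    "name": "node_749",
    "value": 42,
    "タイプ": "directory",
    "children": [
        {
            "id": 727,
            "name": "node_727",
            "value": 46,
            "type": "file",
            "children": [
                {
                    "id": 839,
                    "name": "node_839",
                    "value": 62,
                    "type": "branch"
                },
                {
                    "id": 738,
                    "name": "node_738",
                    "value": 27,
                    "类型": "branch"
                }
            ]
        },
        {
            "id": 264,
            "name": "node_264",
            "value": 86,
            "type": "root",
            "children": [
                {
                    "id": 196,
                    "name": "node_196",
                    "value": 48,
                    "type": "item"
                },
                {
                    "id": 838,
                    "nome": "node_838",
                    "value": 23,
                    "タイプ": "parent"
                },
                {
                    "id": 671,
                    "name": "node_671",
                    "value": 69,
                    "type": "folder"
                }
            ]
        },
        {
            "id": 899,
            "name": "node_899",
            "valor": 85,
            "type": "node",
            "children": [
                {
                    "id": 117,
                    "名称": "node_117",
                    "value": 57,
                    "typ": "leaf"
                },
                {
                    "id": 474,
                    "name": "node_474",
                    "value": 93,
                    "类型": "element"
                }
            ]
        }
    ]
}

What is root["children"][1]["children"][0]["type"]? "item"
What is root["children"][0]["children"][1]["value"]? 27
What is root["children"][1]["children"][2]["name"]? "node_671"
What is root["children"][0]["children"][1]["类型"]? "branch"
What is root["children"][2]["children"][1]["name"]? "node_474"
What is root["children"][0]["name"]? "node_727"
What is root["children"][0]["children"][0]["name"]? "node_839"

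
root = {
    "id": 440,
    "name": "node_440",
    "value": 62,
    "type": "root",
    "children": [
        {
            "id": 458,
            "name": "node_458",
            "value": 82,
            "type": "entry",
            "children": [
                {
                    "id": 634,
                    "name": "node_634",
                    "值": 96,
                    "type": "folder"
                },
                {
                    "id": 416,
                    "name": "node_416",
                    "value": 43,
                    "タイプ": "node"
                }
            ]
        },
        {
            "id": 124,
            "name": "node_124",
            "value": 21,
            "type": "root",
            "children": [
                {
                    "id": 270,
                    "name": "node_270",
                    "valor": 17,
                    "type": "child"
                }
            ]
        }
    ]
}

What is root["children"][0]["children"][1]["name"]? "node_416"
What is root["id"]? 440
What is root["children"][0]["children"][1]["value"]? 43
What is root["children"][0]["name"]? "node_458"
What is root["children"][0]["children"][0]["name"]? "node_634"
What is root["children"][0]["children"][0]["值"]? 96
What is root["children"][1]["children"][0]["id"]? 270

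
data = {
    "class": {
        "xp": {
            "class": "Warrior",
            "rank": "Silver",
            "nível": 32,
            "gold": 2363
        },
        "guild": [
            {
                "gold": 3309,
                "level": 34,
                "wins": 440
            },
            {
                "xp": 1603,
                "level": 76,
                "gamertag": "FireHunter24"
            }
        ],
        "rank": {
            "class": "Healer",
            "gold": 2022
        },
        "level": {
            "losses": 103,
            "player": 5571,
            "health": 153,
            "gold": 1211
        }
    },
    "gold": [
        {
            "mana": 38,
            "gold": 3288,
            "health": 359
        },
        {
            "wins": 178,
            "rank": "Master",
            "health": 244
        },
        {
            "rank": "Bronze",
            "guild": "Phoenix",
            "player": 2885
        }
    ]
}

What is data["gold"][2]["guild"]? "Phoenix"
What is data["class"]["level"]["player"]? 5571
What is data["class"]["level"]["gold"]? 1211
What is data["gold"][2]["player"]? 2885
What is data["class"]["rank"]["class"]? "Healer"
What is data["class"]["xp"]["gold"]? 2363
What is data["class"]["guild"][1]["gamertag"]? "FireHunter24"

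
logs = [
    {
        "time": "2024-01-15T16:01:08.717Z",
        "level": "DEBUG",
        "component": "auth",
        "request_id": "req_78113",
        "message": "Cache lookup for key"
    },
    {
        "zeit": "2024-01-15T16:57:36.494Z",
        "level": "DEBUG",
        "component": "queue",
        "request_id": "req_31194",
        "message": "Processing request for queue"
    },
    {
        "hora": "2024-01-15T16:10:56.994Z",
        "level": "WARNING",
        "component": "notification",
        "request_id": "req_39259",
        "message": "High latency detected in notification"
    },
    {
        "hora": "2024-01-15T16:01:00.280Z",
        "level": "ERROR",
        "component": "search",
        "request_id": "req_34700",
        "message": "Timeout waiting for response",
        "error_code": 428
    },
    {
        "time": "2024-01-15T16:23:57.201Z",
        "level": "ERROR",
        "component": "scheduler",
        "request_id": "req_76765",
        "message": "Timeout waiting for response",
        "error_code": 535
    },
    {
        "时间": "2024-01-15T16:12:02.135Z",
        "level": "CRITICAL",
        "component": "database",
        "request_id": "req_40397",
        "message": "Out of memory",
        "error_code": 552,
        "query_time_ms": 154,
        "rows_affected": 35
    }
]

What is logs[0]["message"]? "Cache lookup for key"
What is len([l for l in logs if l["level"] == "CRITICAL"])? 1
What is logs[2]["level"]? "WARNING"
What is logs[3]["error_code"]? 428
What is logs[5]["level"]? "CRITICAL"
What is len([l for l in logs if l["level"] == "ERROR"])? 2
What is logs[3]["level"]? "ERROR"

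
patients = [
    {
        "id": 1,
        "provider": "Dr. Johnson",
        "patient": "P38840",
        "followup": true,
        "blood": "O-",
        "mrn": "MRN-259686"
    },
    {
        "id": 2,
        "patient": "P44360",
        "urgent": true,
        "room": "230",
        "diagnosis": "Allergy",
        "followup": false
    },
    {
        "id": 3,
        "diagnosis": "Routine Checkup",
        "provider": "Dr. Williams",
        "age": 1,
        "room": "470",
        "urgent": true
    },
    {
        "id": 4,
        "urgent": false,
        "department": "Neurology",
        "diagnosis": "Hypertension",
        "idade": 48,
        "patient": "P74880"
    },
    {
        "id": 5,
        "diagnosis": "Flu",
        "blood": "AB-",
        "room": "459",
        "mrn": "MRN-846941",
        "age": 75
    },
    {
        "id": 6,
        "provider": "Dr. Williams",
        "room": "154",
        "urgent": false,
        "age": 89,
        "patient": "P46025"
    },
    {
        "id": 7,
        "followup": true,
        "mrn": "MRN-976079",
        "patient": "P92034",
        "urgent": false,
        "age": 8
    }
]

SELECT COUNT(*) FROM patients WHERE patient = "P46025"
1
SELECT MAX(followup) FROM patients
True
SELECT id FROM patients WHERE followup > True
[]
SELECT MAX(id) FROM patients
7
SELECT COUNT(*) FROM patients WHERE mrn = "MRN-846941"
1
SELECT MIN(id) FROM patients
1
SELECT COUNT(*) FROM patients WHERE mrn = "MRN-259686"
1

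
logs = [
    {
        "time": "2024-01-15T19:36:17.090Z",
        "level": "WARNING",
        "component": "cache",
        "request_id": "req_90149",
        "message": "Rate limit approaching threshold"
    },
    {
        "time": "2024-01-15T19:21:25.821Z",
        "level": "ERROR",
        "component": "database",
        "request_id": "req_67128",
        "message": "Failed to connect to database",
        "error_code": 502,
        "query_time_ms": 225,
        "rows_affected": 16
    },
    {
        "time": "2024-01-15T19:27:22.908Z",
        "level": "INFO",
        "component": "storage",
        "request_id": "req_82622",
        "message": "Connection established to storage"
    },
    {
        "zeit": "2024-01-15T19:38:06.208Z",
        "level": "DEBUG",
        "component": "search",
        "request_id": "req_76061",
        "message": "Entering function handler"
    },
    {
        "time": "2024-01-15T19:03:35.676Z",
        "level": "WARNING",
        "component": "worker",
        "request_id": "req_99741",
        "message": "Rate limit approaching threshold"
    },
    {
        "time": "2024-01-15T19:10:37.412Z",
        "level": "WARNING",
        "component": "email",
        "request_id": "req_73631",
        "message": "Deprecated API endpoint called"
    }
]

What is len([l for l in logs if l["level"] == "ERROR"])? 1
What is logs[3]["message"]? "Entering function handler"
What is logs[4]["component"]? "worker"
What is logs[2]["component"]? "storage"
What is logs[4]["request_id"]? "req_99741"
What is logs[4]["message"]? "Rate limit approaching threshold"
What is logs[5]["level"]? "WARNING"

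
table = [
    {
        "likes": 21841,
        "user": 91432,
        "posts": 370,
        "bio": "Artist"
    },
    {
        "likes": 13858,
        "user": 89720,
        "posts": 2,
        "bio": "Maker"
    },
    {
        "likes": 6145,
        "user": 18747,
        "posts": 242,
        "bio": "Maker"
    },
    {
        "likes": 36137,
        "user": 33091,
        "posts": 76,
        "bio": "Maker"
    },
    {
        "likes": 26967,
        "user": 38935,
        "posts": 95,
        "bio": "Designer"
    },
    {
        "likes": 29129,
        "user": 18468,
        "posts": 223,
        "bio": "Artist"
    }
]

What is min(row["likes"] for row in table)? 6145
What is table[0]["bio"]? "Artist"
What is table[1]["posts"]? 2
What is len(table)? 6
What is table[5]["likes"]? 29129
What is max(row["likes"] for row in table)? 36137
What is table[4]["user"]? 38935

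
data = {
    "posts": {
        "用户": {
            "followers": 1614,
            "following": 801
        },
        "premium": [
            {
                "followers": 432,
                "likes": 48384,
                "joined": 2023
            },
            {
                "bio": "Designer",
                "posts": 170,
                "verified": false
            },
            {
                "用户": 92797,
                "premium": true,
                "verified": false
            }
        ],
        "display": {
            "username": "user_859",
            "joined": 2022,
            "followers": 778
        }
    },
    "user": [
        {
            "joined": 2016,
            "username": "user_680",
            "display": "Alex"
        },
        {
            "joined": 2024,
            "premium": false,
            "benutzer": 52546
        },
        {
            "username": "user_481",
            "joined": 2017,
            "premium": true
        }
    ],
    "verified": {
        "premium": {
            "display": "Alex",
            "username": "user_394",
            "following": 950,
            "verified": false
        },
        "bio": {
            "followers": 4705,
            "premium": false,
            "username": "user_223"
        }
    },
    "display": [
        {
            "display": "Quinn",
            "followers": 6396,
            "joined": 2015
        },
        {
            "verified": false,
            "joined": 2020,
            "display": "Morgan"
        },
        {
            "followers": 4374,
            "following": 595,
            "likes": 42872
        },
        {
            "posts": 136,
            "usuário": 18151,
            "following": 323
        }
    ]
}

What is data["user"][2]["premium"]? True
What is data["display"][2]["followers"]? 4374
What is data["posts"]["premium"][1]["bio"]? "Designer"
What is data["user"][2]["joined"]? 2017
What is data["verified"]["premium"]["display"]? "Alex"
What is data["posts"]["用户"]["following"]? 801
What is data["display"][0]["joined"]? 2015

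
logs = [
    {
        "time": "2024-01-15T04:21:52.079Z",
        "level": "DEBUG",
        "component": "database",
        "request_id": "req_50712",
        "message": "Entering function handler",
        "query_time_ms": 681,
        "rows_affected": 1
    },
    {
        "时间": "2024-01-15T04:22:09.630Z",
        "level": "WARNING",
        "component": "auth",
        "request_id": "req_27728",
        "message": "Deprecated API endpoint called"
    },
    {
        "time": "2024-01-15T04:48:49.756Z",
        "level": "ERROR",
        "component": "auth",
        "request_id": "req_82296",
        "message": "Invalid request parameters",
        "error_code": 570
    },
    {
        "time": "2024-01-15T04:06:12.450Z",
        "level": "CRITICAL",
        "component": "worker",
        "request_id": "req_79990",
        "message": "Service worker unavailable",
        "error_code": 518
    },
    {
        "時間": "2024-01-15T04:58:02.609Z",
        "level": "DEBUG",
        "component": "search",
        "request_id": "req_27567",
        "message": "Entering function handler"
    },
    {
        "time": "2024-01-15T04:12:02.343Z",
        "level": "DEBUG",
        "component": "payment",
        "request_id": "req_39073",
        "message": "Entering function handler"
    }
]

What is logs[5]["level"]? "DEBUG"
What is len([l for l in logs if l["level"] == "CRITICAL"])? 1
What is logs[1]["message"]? "Deprecated API endpoint called"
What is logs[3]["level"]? "CRITICAL"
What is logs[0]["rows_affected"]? 1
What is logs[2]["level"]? "ERROR"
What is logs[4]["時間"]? "2024-01-15T04:58:02.609Z"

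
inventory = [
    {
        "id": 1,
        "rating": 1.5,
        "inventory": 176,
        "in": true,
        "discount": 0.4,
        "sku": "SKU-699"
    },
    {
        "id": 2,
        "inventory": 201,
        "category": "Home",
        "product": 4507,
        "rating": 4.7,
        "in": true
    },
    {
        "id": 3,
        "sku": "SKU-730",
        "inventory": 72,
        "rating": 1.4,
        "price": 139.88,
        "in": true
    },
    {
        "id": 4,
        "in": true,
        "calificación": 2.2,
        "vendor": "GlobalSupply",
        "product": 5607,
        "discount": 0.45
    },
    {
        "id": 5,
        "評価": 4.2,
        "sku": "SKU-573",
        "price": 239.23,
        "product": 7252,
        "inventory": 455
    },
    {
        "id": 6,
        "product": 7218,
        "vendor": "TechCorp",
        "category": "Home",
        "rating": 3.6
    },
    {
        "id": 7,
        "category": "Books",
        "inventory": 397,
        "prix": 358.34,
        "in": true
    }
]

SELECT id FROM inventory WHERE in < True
[]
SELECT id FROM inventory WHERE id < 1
[]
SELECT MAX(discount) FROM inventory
0.45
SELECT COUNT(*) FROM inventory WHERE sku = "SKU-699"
1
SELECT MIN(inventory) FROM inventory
72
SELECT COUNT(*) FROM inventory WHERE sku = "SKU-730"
1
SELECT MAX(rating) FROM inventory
4.7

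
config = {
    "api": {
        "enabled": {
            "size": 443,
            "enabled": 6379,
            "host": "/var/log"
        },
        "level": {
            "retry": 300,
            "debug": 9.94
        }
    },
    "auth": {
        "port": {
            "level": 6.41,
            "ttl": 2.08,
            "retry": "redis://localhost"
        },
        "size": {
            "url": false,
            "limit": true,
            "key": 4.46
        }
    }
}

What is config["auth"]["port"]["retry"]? "redis://localhost"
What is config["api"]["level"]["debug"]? 9.94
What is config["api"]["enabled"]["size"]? 443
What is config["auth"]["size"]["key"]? 4.46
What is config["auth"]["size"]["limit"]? True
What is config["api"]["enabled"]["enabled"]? 6379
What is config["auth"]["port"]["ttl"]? 2.08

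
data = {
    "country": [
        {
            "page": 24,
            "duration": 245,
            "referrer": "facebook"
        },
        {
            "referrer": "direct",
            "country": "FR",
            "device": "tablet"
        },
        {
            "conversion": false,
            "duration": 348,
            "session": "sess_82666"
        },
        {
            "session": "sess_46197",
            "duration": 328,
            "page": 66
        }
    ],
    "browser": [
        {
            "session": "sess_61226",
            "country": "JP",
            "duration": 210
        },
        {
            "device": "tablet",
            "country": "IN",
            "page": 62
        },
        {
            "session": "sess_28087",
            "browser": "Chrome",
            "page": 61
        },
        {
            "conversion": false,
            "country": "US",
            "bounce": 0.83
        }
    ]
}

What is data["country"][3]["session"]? "sess_46197"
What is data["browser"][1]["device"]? "tablet"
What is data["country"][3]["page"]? 66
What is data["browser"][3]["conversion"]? False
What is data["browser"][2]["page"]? 61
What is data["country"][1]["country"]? "FR"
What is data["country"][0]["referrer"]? "facebook"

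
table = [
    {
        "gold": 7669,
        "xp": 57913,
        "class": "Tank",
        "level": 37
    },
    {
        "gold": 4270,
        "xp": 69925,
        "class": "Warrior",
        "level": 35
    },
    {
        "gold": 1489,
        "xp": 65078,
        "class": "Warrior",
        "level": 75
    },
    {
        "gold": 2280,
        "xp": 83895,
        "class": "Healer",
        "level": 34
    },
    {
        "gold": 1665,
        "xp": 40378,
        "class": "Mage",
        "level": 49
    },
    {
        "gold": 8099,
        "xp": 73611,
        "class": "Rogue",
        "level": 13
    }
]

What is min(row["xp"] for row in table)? 40378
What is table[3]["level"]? 34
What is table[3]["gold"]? 2280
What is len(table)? 6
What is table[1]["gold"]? 4270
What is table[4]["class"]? "Mage"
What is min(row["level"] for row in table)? 13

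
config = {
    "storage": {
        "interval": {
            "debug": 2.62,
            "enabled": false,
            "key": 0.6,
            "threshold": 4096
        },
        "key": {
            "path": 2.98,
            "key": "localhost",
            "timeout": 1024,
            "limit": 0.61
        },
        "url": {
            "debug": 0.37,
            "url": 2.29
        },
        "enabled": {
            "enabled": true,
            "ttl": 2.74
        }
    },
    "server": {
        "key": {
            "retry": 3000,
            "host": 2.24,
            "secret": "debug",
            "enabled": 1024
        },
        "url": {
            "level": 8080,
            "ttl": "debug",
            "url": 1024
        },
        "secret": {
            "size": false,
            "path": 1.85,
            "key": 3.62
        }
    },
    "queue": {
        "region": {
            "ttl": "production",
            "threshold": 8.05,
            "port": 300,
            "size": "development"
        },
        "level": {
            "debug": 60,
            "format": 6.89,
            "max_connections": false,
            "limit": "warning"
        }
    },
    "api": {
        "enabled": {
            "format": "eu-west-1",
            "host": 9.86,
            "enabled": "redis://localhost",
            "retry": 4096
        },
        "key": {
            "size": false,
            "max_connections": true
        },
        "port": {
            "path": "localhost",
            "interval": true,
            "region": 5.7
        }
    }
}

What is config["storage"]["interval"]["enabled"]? False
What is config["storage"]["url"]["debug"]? 0.37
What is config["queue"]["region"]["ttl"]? "production"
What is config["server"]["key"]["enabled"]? 1024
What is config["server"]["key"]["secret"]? "debug"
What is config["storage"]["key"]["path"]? 2.98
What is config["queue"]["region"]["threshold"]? 8.05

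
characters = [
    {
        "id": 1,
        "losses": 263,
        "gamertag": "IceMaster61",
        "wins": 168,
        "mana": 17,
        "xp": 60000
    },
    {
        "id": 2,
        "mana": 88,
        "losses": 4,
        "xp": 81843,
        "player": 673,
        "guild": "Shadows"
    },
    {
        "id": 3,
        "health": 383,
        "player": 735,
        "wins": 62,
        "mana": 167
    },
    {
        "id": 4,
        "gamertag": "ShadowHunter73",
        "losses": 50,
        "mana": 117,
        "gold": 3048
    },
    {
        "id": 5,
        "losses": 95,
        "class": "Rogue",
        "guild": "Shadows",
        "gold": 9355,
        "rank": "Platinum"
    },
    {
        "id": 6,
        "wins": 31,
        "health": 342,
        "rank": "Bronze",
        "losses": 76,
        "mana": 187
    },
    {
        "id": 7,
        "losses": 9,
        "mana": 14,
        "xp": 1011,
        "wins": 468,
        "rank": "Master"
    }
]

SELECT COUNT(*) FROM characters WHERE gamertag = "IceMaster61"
1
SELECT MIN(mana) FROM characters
14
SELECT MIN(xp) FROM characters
1011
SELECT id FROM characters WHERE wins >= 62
[1, 3, 7]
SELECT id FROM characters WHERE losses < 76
[2, 4, 7]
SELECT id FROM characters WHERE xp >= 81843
[2]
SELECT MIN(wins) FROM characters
31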